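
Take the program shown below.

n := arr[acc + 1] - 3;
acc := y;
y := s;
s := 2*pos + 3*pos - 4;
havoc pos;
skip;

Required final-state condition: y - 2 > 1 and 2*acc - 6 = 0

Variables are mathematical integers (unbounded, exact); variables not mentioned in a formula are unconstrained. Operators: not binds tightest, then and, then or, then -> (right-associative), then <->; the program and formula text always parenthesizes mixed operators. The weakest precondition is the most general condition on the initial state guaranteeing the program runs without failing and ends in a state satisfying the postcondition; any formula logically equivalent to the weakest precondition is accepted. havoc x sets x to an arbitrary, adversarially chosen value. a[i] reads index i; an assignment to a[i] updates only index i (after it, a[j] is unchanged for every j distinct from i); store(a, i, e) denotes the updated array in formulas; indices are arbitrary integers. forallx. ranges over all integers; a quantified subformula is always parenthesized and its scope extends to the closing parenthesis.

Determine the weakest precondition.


Working backward. After the program, the postcondition y - 2 > 1 and 2*acc - 6 = 0 must hold; in canonical form it is y > 3 and 2*acc = 6.
Before skip: y > 3 and 2*acc = 6
Before havoc pos: y > 3 and 2*acc = 6
Before s := 2*pos + 3*pos - 4: y > 3 and 2*acc = 6
Before y := s: s > 3 and 2*acc = 6
Before acc := y: s > 3 and 2*y = 6
Before n := arr[acc + 1] - 3: s > 3 and 2*y = 6
Answer: WP = s > 3 and 2*y = 6


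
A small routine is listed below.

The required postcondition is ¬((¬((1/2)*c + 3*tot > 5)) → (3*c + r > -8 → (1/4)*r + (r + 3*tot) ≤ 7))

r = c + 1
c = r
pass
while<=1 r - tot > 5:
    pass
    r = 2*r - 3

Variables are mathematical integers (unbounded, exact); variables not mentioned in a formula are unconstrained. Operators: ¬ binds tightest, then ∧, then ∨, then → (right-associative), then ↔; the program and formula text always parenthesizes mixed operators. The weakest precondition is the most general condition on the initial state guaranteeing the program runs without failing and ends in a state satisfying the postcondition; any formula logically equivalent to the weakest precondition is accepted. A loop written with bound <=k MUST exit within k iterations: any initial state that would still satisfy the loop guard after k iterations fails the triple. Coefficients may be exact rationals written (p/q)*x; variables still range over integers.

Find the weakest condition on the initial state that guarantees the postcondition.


Working backward. After the program, the postcondition ¬((¬((1/2)*c + 3*tot > 5)) → (3*c + r > -8 → (1/4)*r + (r + 3*tot) ≤ 7)) must hold; in canonical form it is ¬((¬((1/2)*c + 3*tot > 5)) → (3*c + r > -8 → (5/4)*r + 3*tot ≤ 7)).
Before the loop (bound <=1), unroll the exhaustion recursion (WP_0 = exit-now case; WP_j = one more guarded iteration, up to j = 1):
  WP_0: (¬(r > tot + 5)) ∧ (¬((¬((1/2)*c + 3*tot > 5)) → (3*c + r > -8 → (5/4)*r + 3*tot ≤ 7)))
  WP_1: (r > tot + 5 → ((¬(2*r > tot + 8)) ∧ (¬((¬((1/2)*c + 3*tot > 5)) → (3*c + 2*r > -5 → (5/2)*r + 3*tot ≤ 43/4))))) ∧ ((¬(r > tot + 5)) → (¬((¬((1/2)*c + 3*tot > 5)) → (3*c + r > -8 → (5/4)*r + 3*tot ≤ 7))))
So before the loop: (r > tot + 5 → ((¬(2*r > tot + 8)) ∧ (¬((¬((1/2)*c + 3*tot > 5)) → (3*c + 2*r > -5 → (5/2)*r + 3*tot ≤ 43/4))))) ∧ ((¬(r > tot + 5)) → (¬((¬((1/2)*c + 3*tot > 5)) → (3*c + r > -8 → (5/4)*r + 3*tot ≤ 7))))
Before skip: (r > tot + 5 → ((¬(2*r > tot + 8)) ∧ (¬((¬((1/2)*c + 3*tot > 5)) → (3*c + 2*r > -5 → (5/2)*r + 3*tot ≤ 43/4))))) ∧ ((¬(r > tot + 5)) → (¬((¬((1/2)*c + 3*tot > 5)) → (3*c + r > -8 → (5/4)*r + 3*tot ≤ 7))))
Before c := r: (r > tot + 5 → ((¬(2*r > tot + 8)) ∧ (¬((¬((1/2)*r + 3*tot > 5)) → (5*r > -5 → (5/2)*r + 3*tot ≤ 43/4))))) ∧ ((¬(r > tot + 5)) → (¬((¬((1/2)*r + 3*tot > 5)) → (4*r > -8 → (5/4)*r + 3*tot ≤ 7))))
Before r := c + 1: (c > tot + 4 → ((¬(2*c > tot + 6)) ∧ (¬((¬((1/2)*c + 3*tot > 9/2)) → (5*c > -10 → (5/2)*c + 3*tot ≤ 33/4))))) ∧ ((¬(c > tot + 4)) → (¬((¬((1/2)*c + 3*tot > 9/2)) → (4*c > -12 → (5/4)*c + 3*tot ≤ 23/4))))
Answer: WP = (c > tot + 4 → ((¬(2*c > tot + 6)) ∧ (¬((¬((1/2)*c + 3*tot > 9/2)) → (5*c > -10 → (5/2)*c + 3*tot ≤ 33/4))))) ∧ ((¬(c > tot + 4)) → (¬((¬((1/2)*c + 3*tot > 9/2)) → (4*c > -12 → (5/4)*c + 3*tot ≤ 23/4))))


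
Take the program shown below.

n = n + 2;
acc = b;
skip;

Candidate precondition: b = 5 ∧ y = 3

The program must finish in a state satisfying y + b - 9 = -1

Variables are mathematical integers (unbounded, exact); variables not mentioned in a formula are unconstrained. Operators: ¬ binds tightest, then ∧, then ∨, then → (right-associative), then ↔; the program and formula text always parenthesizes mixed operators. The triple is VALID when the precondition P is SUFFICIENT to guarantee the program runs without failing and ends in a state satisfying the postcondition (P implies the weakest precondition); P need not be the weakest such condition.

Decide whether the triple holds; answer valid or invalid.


Working backward. After the program, the postcondition y + b - 9 = -1 must hold; in canonical form it is b + y = 8.
Before skip: b + y = 8
Before acc := b: b + y = 8
Before n := n + 2: b + y = 8
The weakest precondition is b + y = 8.
Check whether b = 5 ∧ y = 3 implies it.
Every state satisfying the precondition satisfies the weakest precondition: the implication holds.
Answer: valid


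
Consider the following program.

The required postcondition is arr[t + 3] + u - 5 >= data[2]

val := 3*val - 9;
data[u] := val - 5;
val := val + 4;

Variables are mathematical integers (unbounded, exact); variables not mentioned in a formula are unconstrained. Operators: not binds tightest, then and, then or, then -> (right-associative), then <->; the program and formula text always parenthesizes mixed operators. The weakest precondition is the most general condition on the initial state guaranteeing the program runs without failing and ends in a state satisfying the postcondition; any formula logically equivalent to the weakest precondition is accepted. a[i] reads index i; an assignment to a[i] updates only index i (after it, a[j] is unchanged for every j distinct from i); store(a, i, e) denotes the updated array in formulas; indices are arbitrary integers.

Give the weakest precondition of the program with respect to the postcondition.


Working backward. After the program, the postcondition arr[t + 3] + u - 5 >= data[2] must hold; in canonical form it is arr[t + 3] + u >= data[2] + 5.
Before val := val + 4: arr[t + 3] + u >= data[2] + 5
Before data[u] := val - 5: arr[t + 3] + u >= store(data, u, val - 5)[2] + 5
Before val := 3*val - 9: arr[t + 3] + u >= store(data, u, 3*val - 14)[2] + 5
Answer: WP = arr[t + 3] + u >= store(data, u, 3*val - 14)[2] + 5


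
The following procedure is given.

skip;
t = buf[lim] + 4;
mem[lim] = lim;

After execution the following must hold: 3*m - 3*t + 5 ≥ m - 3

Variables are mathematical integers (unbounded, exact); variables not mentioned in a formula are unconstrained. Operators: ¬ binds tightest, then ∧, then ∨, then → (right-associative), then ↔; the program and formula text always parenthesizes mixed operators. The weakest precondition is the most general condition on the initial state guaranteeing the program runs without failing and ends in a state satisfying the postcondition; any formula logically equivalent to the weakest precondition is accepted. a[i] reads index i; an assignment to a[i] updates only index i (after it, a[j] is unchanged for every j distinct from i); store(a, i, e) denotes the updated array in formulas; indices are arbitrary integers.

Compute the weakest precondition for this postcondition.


Working backward. After the program, the postcondition 3*m - 3*t + 5 ≥ m - 3 must hold; in canonical form it is 2*m ≥ 3*t - 8.
Before mem[lim] := lim: 2*m ≥ 3*t - 8
Before t := buf[lim] + 4: 2*m ≥ 3*buf[lim] + 4
Before skip: 2*m ≥ 3*buf[lim] + 4
Answer: WP = 2*m ≥ 3*buf[lim] + 4


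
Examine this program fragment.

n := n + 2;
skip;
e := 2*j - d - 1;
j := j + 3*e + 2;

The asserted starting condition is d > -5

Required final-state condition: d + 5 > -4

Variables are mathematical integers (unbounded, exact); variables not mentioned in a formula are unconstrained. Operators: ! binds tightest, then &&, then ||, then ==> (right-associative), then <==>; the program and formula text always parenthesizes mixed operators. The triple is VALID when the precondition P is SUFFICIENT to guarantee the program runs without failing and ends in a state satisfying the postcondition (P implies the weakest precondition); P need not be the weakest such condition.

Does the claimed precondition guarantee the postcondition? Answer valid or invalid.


Working backward. After the program, the postcondition d + 5 > -4 must hold; in canonical form it is d > -9.
Before j := j + 3*e + 2: d > -9
Before e := 2*j - d - 1: d > -9
Before skip: d > -9
Before n := n + 2: d > -9
The weakest precondition is d > -9.
Check whether d > -5 implies it.
Every state satisfying the precondition satisfies the weakest precondition: the implication holds.
Answer: valid


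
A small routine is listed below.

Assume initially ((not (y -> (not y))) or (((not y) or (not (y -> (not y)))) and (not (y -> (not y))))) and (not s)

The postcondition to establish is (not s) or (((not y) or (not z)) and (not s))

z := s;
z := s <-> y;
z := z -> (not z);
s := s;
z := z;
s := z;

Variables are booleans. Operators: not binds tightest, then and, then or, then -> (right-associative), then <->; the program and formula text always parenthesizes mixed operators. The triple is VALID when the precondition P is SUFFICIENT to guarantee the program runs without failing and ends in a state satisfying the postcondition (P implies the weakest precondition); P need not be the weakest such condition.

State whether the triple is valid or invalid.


Working backward. After the program, (not s) or (((not y) or (not z)) and (not s)) must hold.
Before s := z: (not z) or (((not y) or (not z)) and (not z))
Before z := z: (not z) or (((not y) or (not z)) and (not z))
Before s := s: (not z) or (((not y) or (not z)) and (not z))
Before z := z -> (not z): (not (z -> (not z))) or (((not y) or (not (z -> (not z)))) and (not (z -> (not z))))
Before z := s <-> y: (not ((s <-> y) -> (not (s <-> y)))) or (((not y) or (not ((s <-> y) -> (not (s <-> y))))) and (not ((s <-> y) -> (not (s <-> y)))))
Before z := s: (not ((s <-> y) -> (not (s <-> y)))) or (((not y) or (not ((s <-> y) -> (not (s <-> y))))) and (not ((s <-> y) -> (not (s <-> y)))))
The weakest precondition is (not ((s <-> y) -> (not (s <-> y)))) or (((not y) or (not ((s <-> y) -> (not (s <-> y))))) and (not ((s <-> y) -> (not (s <-> y))))).
Check whether ((not (y -> (not y))) or (((not y) or (not (y -> (not y)))) and (not (y -> (not y))))) and (not s) implies it.
Countermodel: at the initial state s = false, y = true, the precondition holds but the weakest precondition fails.
Answer: invalid


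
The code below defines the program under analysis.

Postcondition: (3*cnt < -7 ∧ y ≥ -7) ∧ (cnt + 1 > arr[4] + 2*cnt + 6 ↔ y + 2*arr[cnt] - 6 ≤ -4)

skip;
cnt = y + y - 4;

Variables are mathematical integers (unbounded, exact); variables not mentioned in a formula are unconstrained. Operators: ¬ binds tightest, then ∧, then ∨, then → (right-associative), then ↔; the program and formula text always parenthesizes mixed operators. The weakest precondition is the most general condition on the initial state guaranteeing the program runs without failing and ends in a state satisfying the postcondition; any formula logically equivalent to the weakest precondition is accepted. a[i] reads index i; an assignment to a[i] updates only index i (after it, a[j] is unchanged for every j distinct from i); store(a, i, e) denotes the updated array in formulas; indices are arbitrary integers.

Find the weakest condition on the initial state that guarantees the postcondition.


Working backward. After the program, the postcondition (3*cnt < -7 ∧ y ≥ -7) ∧ (cnt + 1 > arr[4] + 2*cnt + 6 ↔ y + 2*arr[cnt] - 6 ≤ -4) must hold; in canonical form it is 3*cnt < -7 ∧ y ≥ -7 ∧ (arr[4] + cnt < -5 ↔ 2*arr[cnt] + y ≤ 2).
Before cnt := y + y - 4: 6*y < 5 ∧ y ≥ -7 ∧ (arr[4] + 2*y < -1 ↔ 2*arr[2*y - 4] + y ≤ 2)
Before skip: 6*y < 5 ∧ y ≥ -7 ∧ (arr[4] + 2*y < -1 ↔ 2*arr[2*y - 4] + y ≤ 2)
Answer: WP = 6*y < 5 ∧ y ≥ -7 ∧ (arr[4] + 2*y < -1 ↔ 2*arr[2*y - 4] + y ≤ 2)


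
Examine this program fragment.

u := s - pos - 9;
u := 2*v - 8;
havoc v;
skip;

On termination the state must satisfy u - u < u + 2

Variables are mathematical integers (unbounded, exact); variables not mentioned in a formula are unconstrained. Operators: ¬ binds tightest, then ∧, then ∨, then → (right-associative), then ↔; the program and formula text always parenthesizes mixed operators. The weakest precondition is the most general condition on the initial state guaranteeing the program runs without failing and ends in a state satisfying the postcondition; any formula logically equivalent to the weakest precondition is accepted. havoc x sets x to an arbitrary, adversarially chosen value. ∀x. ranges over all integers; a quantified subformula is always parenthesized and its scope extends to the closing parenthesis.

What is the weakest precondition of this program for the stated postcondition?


Working backward. After the program, the postcondition u - u < u + 2 must hold; in canonical form it is u > -2.
Before skip: u > -2
Before havoc v: u > -2
Before u := 2*v - 8: 2*v > 6
Before u := s - pos - 9: 2*v > 6
Answer: WP = 2*v > 6


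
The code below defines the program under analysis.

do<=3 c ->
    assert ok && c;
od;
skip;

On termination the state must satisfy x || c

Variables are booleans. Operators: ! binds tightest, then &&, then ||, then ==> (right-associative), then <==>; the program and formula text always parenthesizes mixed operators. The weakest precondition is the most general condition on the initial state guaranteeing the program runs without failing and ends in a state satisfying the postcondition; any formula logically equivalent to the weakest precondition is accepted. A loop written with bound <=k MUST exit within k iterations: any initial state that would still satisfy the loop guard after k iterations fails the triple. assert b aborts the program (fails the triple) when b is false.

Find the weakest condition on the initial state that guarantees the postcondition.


Working backward. After the program, x || c must hold.
Before skip: x || c
Before the loop (bound <=3), unroll the exhaustion recursion (WP_0 = exit-now case; WP_j = one more guarded iteration, up to j = 3):
  WP_0: (!c) && (x || c)
  WP_1: (!c) && ((!c) ==> (x || c))
  WP_2: (!c) && ((!c) ==> (x || c))
  WP_3: (!c) && ((!c) ==> (x || c))
So before the loop: (!c) && ((!c) ==> (x || c))
Answer: WP = (!c) && ((!c) ==> (x || c))


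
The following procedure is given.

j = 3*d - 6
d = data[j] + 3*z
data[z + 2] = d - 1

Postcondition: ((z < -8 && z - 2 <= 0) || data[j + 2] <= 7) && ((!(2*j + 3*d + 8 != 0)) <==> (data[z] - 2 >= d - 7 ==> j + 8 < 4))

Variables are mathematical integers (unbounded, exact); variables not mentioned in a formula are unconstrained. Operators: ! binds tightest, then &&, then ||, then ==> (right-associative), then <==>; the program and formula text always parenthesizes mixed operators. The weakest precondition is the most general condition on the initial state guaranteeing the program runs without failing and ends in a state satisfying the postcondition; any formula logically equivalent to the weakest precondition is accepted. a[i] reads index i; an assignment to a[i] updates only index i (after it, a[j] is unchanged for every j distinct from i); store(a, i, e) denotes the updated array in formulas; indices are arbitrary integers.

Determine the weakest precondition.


Working backward. After the program, the postcondition ((z < -8 && z - 2 <= 0) || data[j + 2] <= 7) && ((!(2*j + 3*d + 8 != 0)) <==> (data[z] - 2 >= d - 7 ==> j + 8 < 4)) must hold; in canonical form it is ((z < -8 && z <= 2) || data[j + 2] <= 7) && ((!(3*d + 2*j != -8)) <==> (data[z] >= d - 5 ==> j < -4)).
Before data[z + 2] := d - 1: ((z < -8 && z <= 2) || store(data, z + 2, d - 1)[j + 2] <= 7) && ((!(3*d + 2*j != -8)) <==> (store(data, z + 2, d - 1)[z] >= d - 5 ==> j < -4))
Before d := data[j] + 3*z: ((z < -8 && z <= 2) || store(data, z + 2, data[j] + 3*z - 1)[j + 2] <= 7) && ((!(3*data[j] + 2*j + 9*z != -8)) <==> (store(data, z + 2, data[j] + 3*z - 1)[z] >= data[j] + 3*z - 5 ==> j < -4))
Before j := 3*d - 6: ((z < -8 && z <= 2) || store(data, z + 2, data[3*d - 6] + 3*z - 1)[3*d - 4] <= 7) && ((!(3*data[3*d - 6] + 6*d + 9*z != 4)) <==> (store(data, z + 2, data[3*d - 6] + 3*z - 1)[z] >= data[3*d - 6] + 3*z - 5 ==> 3*d < 2))
Answer: WP = ((z < -8 && z <= 2) || store(data, z + 2, data[3*d - 6] + 3*z - 1)[3*d - 4] <= 7) && ((!(3*data[3*d - 6] + 6*d + 9*z != 4)) <==> (store(data, z + 2, data[3*d - 6] + 3*z - 1)[z] >= data[3*d - 6] + 3*z - 5 ==> 3*d < 2))


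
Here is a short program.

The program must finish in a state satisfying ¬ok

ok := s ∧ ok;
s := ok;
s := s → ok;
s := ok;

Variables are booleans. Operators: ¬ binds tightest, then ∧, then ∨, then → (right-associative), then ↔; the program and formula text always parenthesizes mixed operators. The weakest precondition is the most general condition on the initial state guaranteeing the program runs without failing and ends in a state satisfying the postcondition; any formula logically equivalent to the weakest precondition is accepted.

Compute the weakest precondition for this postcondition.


Working backward. After the program, ¬ok must hold.
Before s := ok: ¬ok
Before s := s → ok: ¬ok
Before s := ok: ¬ok
Before ok := s ∧ ok: ¬(s ∧ ok)
Answer: WP = ¬(s ∧ ok)


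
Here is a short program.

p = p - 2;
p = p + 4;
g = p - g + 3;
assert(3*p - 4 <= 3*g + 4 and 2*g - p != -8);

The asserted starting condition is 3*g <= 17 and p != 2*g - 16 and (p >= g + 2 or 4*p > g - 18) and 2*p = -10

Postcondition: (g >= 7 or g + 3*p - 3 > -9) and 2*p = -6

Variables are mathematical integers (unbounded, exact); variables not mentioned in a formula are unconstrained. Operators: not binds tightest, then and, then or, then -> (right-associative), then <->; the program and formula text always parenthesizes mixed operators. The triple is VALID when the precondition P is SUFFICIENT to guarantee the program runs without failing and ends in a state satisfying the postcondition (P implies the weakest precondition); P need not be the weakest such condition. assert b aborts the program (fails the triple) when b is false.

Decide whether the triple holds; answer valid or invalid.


Working backward. After the program, the postcondition (g >= 7 or g + 3*p - 3 > -9) and 2*p = -6 must hold; in canonical form it is (g >= 7 or g + 3*p > -6) and 2*p = -6.
Before assert 3*p - 4 <= 3*g + 4 and 2*g - p != -8: 3*p <= 3*g + 8 and 2*g != p - 8 and (g >= 7 or g + 3*p > -6) and 2*p = -6
Before g := p - g + 3: 3*g <= 17 and p != 2*g - 14 and (p >= g + 4 or 4*p > g - 9) and 2*p = -6
Before p := p + 4: 3*g <= 17 and p != 2*g - 18 and (p >= g or 4*p > g - 25) and 2*p = -14
Before p := p - 2: 3*g <= 17 and p != 2*g - 16 and (p >= g + 2 or 4*p > g - 17) and 2*p = -10
The weakest precondition is 3*g <= 17 and p != 2*g - 16 and (p >= g + 2 or 4*p > g - 17) and 2*p = -10.
Check whether 3*g <= 17 and p != 2*g - 16 and (p >= g + 2 or 4*p > g - 18) and 2*p = -10 implies it.
Countermodel: at the initial state g = -3, p = -5, the precondition holds but the weakest precondition fails.
Answer: invalid


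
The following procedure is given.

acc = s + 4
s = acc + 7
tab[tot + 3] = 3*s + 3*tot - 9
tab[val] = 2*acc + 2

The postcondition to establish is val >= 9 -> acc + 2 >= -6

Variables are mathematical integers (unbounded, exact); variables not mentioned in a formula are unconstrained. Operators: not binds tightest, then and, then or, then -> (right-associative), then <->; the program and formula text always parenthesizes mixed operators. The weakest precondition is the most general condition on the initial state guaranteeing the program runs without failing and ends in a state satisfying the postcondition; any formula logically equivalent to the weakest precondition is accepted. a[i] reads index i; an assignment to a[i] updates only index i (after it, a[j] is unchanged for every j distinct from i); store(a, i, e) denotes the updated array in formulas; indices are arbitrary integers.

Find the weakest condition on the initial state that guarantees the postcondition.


Working backward. After the program, the postcondition val >= 9 -> acc + 2 >= -6 must hold; in canonical form it is val >= 9 -> acc >= -8.
Before tab[val] := 2*acc + 2: val >= 9 -> acc >= -8
Before tab[tot + 3] := 3*s + 3*tot - 9: val >= 9 -> acc >= -8
Before s := acc + 7: val >= 9 -> acc >= -8
Before acc := s + 4: val >= 9 -> s >= -12
Answer: WP = val >= 9 -> s >= -12


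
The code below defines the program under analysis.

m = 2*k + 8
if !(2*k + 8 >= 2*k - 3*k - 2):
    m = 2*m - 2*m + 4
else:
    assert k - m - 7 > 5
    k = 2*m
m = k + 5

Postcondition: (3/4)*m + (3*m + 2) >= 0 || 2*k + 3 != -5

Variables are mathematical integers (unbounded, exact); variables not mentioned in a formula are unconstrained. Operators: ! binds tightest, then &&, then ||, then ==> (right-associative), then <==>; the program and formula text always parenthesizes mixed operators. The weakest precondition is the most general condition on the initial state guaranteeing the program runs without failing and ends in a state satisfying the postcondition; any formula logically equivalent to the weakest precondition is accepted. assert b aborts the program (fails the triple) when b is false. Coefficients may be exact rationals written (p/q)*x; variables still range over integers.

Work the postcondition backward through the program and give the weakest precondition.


Working backward. After the program, the postcondition (3/4)*m + (3*m + 2) >= 0 || 2*k + 3 != -5 must hold; in canonical form it is (15/4)*m >= -2 || 2*k != -8.
Before m := k + 5: (15/4)*k >= -83/4 || 2*k != -8
Then branch requires (15/4)*k >= -83/4 || 2*k != -8; else branch requires k > m + 12 && ((15/2)*m >= -83/4 || 4*m != -8).
Before the if: ((!(3*k >= -10)) ==> ((15/4)*k >= -83/4 || 2*k != -8)) && (3*k >= -10 ==> (k > m + 12 && ((15/2)*m >= -83/4 || 4*m != -8)))
Before m := 2*k + 8: ((!(3*k >= -10)) ==> ((15/4)*k >= -83/4 || 2*k != -8)) && (3*k >= -10 ==> (k < -20 && (15*k >= -323/4 || 8*k != -40)))
Answer: WP = ((!(3*k >= -10)) ==> ((15/4)*k >= -83/4 || 2*k != -8)) && (3*k >= -10 ==> (k < -20 && (15*k >= -323/4 || 8*k != -40)))


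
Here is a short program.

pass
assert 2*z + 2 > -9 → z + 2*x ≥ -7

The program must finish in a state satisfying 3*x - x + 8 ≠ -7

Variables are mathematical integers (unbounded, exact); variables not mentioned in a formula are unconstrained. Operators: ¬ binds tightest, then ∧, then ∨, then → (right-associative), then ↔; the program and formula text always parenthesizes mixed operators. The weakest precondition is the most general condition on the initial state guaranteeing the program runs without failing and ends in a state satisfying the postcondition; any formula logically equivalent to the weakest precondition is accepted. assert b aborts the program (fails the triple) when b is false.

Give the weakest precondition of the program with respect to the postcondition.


Working backward. After the program, the postcondition 3*x - x + 8 ≠ -7 must hold; in canonical form it is 2*x ≠ -15.
Before assert 2*z + 2 > -9 → z + 2*x ≥ -7: (2*z > -11 → 2*x + z ≥ -7) ∧ 2*x ≠ -15
Before skip: (2*z > -11 → 2*x + z ≥ -7) ∧ 2*x ≠ -15
Answer: WP = (2*z > -11 → 2*x + z ≥ -7) ∧ 2*x ≠ -15


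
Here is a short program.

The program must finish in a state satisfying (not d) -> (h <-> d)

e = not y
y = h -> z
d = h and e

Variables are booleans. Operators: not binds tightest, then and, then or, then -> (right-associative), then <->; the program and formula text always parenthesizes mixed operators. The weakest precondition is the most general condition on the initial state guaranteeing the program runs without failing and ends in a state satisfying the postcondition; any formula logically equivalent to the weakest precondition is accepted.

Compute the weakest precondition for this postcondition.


Working backward. After the program, (not d) -> (h <-> d) must hold.
Before d := h and e: (not (h and e)) -> (h <-> (h and e))
Before y := h -> z: (not (h and e)) -> (h <-> (h and e))
Before e := not y: (not (h and (not y))) -> (h <-> (h and (not y)))
Answer: WP = (not (h and (not y))) -> (h <-> (h and (not y)))


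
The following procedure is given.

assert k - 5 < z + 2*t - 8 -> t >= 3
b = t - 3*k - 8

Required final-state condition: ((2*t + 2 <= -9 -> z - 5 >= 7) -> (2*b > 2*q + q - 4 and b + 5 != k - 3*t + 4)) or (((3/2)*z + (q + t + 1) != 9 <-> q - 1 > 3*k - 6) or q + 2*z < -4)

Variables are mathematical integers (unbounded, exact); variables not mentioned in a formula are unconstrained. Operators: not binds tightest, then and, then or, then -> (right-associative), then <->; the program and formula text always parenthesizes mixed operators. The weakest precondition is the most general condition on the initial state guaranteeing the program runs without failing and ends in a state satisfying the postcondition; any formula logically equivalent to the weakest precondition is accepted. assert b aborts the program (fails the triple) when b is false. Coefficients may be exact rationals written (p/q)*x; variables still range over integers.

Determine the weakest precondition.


Working backward. After the program, the postcondition ((2*t + 2 <= -9 -> z - 5 >= 7) -> (2*b > 2*q + q - 4 and b + 5 != k - 3*t + 4)) or (((3/2)*z + (q + t + 1) != 9 <-> q - 1 > 3*k - 6) or q + 2*z < -4) must hold; in canonical form it is ((2*t <= -11 -> z >= 12) -> (2*b > 3*q - 4 and b + 3*t != k - 1)) or (q + t + (3/2)*z != 8 <-> q > 3*k - 5) or q + 2*z < -4.
Before b := t - 3*k - 8: ((2*t <= -11 -> z >= 12) -> (2*t > 6*k + 3*q + 12 and 4*t != 4*k + 7)) or (q + t + (3/2)*z != 8 <-> q > 3*k - 5) or q + 2*z < -4
Before assert k - 5 < z + 2*t - 8 -> t >= 3: (k < 2*t + z - 3 -> t >= 3) and (((2*t <= -11 -> z >= 12) -> (2*t > 6*k + 3*q + 12 and 4*t != 4*k + 7)) or (q + t + (3/2)*z != 8 <-> q > 3*k - 5) or q + 2*z < -4)
Answer: WP = (k < 2*t + z - 3 -> t >= 3) and (((2*t <= -11 -> z >= 12) -> (2*t > 6*k + 3*q + 12 and 4*t != 4*k + 7)) or (q + t + (3/2)*z != 8 <-> q > 3*k - 5) or q + 2*z < -4)


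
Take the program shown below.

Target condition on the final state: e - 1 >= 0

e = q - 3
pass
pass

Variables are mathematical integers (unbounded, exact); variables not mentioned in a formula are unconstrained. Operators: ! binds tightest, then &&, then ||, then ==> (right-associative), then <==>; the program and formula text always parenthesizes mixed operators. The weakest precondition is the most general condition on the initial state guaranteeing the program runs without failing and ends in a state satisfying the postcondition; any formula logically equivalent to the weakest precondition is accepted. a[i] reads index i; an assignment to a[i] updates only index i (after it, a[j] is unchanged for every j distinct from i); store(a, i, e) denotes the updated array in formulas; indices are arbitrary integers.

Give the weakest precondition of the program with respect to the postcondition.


Working backward. After the program, the postcondition e - 1 >= 0 must hold; in canonical form it is e >= 1.
Before skip: e >= 1
Before skip: e >= 1
Before e := q - 3: q >= 4
Answer: WP = q >= 4


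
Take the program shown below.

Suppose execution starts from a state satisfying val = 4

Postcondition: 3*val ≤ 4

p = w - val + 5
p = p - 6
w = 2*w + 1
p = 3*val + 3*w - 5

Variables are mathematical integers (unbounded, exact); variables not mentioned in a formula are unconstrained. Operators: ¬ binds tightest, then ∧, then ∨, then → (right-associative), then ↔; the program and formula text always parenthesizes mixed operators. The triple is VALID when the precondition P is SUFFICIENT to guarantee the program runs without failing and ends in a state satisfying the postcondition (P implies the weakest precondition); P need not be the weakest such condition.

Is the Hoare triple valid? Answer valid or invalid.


Working backward. After the program, 3*val ≤ 4 must hold.
Before p := 3*val + 3*w - 5: 3*val ≤ 4
Before w := 2*w + 1: 3*val ≤ 4
Before p := p - 6: 3*val ≤ 4
Before p := w - val + 5: 3*val ≤ 4
The weakest precondition is 3*val ≤ 4.
Check whether val = 4 implies it.
Countermodel: at the initial state val = 4, the precondition holds but the weakest precondition fails.
Answer: invalid


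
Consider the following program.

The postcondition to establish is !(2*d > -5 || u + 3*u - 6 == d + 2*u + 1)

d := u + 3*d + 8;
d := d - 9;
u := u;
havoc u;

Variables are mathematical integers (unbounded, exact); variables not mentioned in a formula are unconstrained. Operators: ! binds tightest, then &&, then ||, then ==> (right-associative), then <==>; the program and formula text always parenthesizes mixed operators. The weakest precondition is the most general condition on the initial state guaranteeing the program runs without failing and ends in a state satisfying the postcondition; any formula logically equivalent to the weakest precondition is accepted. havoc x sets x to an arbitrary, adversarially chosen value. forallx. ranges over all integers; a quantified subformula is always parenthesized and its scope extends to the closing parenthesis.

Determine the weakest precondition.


Working backward. After the program, the postcondition !(2*d > -5 || u + 3*u - 6 == d + 2*u + 1) must hold; in canonical form it is !(2*d > -5 || 2*u == d + 7).
Before havoc u: forall u_1. (!(2*d > -5 || 2*u_1 == d + 7))
Before u := u: forall u_1. (!(2*d > -5 || 2*u_1 == d + 7))
Before d := d - 9: forall u_1. (!(2*d > 13 || 2*u_1 == d - 2))
Before d := u + 3*d + 8: forall u_1. (!(6*d + 2*u > -3 || 2*u_1 == 3*d + u + 6))
Answer: WP = forall u_1. (!(6*d + 2*u > -3 || 2*u_1 == 3*d + u + 6))


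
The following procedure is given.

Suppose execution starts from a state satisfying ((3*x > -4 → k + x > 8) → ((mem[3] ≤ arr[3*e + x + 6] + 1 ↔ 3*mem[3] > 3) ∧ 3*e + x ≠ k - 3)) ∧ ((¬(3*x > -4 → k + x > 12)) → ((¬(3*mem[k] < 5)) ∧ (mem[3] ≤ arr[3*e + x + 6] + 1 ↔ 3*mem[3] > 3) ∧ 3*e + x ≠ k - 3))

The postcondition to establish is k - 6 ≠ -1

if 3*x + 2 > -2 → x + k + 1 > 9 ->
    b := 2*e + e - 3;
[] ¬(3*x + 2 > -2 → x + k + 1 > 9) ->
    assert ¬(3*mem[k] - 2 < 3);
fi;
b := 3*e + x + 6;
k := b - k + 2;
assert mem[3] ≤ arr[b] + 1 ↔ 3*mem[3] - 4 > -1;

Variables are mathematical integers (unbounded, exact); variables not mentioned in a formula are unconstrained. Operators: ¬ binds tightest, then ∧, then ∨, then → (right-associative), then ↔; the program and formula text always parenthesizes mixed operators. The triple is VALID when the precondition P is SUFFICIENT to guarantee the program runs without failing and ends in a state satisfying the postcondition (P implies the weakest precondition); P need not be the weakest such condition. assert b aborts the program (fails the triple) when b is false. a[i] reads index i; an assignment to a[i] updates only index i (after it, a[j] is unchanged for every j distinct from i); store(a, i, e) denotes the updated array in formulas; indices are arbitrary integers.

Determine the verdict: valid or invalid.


Working backward. After the program, the postcondition k - 6 ≠ -1 must hold; in canonical form it is k ≠ 5.
Before assert mem[3] ≤ arr[b] + 1 ↔ 3*mem[3] - 4 > -1: (mem[3] ≤ arr[b] + 1 ↔ 3*mem[3] > 3) ∧ k ≠ 5
Before k := b - k + 2: (mem[3] ≤ arr[b] + 1 ↔ 3*mem[3] > 3) ∧ b ≠ k + 3
Before b := 3*e + x + 6: (mem[3] ≤ arr[3*e + x + 6] + 1 ↔ 3*mem[3] > 3) ∧ 3*e + x ≠ k - 3
Then branch requires (mem[3] ≤ arr[3*e + x + 6] + 1 ↔ 3*mem[3] > 3) ∧ 3*e + x ≠ k - 3; else branch requires (¬(3*mem[k] < 5)) ∧ (mem[3] ≤ arr[3*e + x + 6] + 1 ↔ 3*mem[3] > 3) ∧ 3*e + x ≠ k - 3.
Before the if: ((3*x > -4 → k + x > 8) → ((mem[3] ≤ arr[3*e + x + 6] + 1 ↔ 3*mem[3] > 3) ∧ 3*e + x ≠ k - 3)) ∧ ((¬(3*x > -4 → k + x > 8)) → ((¬(3*mem[k] < 5)) ∧ (mem[3] ≤ arr[3*e + x + 6] + 1 ↔ 3*mem[3] > 3) ∧ 3*e + x ≠ k - 3))
The weakest precondition is ((3*x > -4 → k + x > 8) → ((mem[3] ≤ arr[3*e + x + 6] + 1 ↔ 3*mem[3] > 3) ∧ 3*e + x ≠ k - 3)) ∧ ((¬(3*x > -4 → k + x > 8)) → ((¬(3*mem[k] < 5)) ∧ (mem[3] ≤ arr[3*e + x + 6] + 1 ↔ 3*mem[3] > 3) ∧ 3*e + x ≠ k - 3)).
Check whether ((3*x > -4 → k + x > 8) → ((mem[3] ≤ arr[3*e + x + 6] + 1 ↔ 3*mem[3] > 3) ∧ 3*e + x ≠ k - 3)) ∧ ((¬(3*x > -4 → k + x > 12)) → ((¬(3*mem[k] < 5)) ∧ (mem[3] ≤ arr[3*e + x + 6] + 1 ↔ 3*mem[3] > 3) ∧ 3*e + x ≠ k - 3)) implies it.
Every state satisfying the precondition satisfies the weakest precondition: the implication holds.
Answer: valid


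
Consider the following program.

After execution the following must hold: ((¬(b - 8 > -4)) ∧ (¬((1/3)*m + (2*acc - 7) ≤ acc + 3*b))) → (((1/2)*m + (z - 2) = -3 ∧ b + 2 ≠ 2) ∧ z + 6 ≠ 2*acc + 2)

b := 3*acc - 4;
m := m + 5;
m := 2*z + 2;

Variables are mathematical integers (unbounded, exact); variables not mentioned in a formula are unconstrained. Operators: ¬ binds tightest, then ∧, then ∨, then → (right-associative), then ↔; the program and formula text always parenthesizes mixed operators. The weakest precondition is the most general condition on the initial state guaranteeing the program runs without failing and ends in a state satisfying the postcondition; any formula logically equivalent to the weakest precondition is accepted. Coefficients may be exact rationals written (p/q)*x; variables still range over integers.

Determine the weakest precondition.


Working backward. After the program, the postcondition ((¬(b - 8 > -4)) ∧ (¬((1/3)*m + (2*acc - 7) ≤ acc + 3*b))) → (((1/2)*m + (z - 2) = -3 ∧ b + 2 ≠ 2) ∧ z + 6 ≠ 2*acc + 2) must hold; in canonical form it is ((¬(b > 4)) ∧ (¬(acc + (1/3)*m ≤ 3*b + 7))) → ((1/2)*m + z = -1 ∧ b ≠ 0 ∧ z ≠ 2*acc - 4).
Before m := 2*z + 2: ((¬(b > 4)) ∧ (¬(acc + (2/3)*z ≤ 3*b + 19/3))) → (2*z = -2 ∧ b ≠ 0 ∧ z ≠ 2*acc - 4)
Before m := m + 5: ((¬(b > 4)) ∧ (¬(acc + (2/3)*z ≤ 3*b + 19/3))) → (2*z = -2 ∧ b ≠ 0 ∧ z ≠ 2*acc - 4)
Before b := 3*acc - 4: ((¬(3*acc > 8)) ∧ (¬((2/3)*z ≤ 8*acc - 17/3))) → (2*z = -2 ∧ 3*acc ≠ 4 ∧ z ≠ 2*acc - 4)
Answer: WP = ((¬(3*acc > 8)) ∧ (¬((2/3)*z ≤ 8*acc - 17/3))) → (2*z = -2 ∧ 3*acc ≠ 4 ∧ z ≠ 2*acc - 4)


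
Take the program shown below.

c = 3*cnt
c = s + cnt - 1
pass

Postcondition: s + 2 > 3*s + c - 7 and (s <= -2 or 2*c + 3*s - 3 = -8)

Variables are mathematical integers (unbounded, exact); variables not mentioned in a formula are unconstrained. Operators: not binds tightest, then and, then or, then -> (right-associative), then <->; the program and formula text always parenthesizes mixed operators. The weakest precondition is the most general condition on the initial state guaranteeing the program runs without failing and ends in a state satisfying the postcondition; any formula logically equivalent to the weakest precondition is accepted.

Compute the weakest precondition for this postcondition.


Working backward. After the program, the postcondition s + 2 > 3*s + c - 7 and (s <= -2 or 2*c + 3*s - 3 = -8) must hold; in canonical form it is c + 2*s < 9 and (s <= -2 or 2*c + 3*s = -5).
Before skip: c + 2*s < 9 and (s <= -2 or 2*c + 3*s = -5)
Before c := s + cnt - 1: cnt + 3*s < 10 and (s <= -2 or 2*cnt + 5*s = -3)
Before c := 3*cnt: cnt + 3*s < 10 and (s <= -2 or 2*cnt + 5*s = -3)
Answer: WP = cnt + 3*s < 10 and (s <= -2 or 2*cnt + 5*s = -3)


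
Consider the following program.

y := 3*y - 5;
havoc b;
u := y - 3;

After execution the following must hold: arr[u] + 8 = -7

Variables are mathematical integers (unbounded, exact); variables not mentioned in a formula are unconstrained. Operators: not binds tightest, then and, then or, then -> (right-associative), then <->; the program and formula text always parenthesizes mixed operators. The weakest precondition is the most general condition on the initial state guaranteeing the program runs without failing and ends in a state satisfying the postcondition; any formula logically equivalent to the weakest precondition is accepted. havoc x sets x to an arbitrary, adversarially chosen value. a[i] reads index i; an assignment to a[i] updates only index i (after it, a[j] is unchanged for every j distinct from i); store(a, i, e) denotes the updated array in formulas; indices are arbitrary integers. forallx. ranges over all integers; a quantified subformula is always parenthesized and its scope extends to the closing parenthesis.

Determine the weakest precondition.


Working backward. After the program, the postcondition arr[u] + 8 = -7 must hold; in canonical form it is arr[u] = -15.
Before u := y - 3: arr[y - 3] = -15
Before havoc b: arr[y - 3] = -15
Before y := 3*y - 5: arr[3*y - 8] = -15
Answer: WP = arr[3*y - 8] = -15


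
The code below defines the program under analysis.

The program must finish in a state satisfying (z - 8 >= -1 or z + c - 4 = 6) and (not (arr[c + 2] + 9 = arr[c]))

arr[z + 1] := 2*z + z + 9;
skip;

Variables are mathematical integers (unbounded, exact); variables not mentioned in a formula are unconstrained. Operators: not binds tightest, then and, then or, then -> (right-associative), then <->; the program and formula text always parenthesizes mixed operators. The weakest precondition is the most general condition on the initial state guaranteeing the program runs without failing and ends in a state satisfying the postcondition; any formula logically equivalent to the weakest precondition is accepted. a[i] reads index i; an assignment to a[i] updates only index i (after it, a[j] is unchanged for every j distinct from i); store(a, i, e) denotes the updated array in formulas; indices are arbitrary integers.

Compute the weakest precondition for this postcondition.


Working backward. After the program, the postcondition (z - 8 >= -1 or z + c - 4 = 6) and (not (arr[c + 2] + 9 = arr[c])) must hold; in canonical form it is (z >= 7 or c + z = 10) and (not (arr[c + 2] = arr[c] - 9)).
Before skip: (z >= 7 or c + z = 10) and (not (arr[c + 2] = arr[c] - 9))
Before arr[z + 1] := 2*z + z + 9: (z >= 7 or c + z = 10) and (not (store(arr, z + 1, 3*z + 9)[c + 2] = store(arr, z + 1, 3*z + 9)[c] - 9))
Answer: WP = (z >= 7 or c + z = 10) and (not (store(arr, z + 1, 3*z + 9)[c + 2] = store(arr, z + 1, 3*z + 9)[c] - 9))


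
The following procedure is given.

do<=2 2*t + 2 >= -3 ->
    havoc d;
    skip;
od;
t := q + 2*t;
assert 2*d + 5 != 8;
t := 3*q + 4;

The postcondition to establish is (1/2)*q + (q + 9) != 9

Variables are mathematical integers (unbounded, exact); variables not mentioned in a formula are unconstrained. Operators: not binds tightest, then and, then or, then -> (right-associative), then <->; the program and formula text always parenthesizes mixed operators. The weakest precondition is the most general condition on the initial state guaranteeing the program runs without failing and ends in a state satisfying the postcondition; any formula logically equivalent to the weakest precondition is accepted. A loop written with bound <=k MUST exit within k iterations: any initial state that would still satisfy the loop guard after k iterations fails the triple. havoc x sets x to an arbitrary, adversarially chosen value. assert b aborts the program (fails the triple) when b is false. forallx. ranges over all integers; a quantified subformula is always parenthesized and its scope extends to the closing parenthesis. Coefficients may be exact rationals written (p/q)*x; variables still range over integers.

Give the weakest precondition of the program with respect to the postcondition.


Working backward. After the program, the postcondition (1/2)*q + (q + 9) != 9 must hold; in canonical form it is (3/2)*q != 0.
Before t := 3*q + 4: (3/2)*q != 0
Before assert 2*d + 5 != 8: 2*d != 3 and (3/2)*q != 0
Before t := q + 2*t: 2*d != 3 and (3/2)*q != 0
Before the loop (bound <=2), unroll the exhaustion recursion (WP_0 = exit-now case; WP_j = one more guarded iteration, up to j = 2):
  WP_0: (not (2*t >= -5)) and 2*d != 3 and (3/2)*q != 0
  WP_1: (2*t >= -5 -> (forall d_1. ((not (2*t >= -5)) and 2*d_1 != 3 and (3/2)*q != 0))) and ((not (2*t >= -5)) -> (2*d != 3 and (3/2)*q != 0))
  WP_2: (2*t >= -5 -> (forall d_2. ((2*t >= -5 -> (forall d_1. ((not (2*t >= -5)) and 2*d_1 != 3 and (3/2)*q != 0))) and ((not (2*t >= -5)) -> (2*d_2 != 3 and (3/2)*q != 0))))) and ((not (2*t >= -5)) -> (2*d != 3 and (3/2)*q != 0))
So before the loop: (2*t >= -5 -> (forall d_2. ((2*t >= -5 -> (forall d_1. ((not (2*t >= -5)) and 2*d_1 != 3 and (3/2)*q != 0))) and ((not (2*t >= -5)) -> (2*d_2 != 3 and (3/2)*q != 0))))) and ((not (2*t >= -5)) -> (2*d != 3 and (3/2)*q != 0))
Answer: WP = (2*t >= -5 -> (forall d_2. ((2*t >= -5 -> (forall d_1. ((not (2*t >= -5)) and 2*d_1 != 3 and (3/2)*q != 0))) and ((not (2*t >= -5)) -> (2*d_2 != 3 and (3/2)*q != 0))))) and ((not (2*t >= -5)) -> (2*d != 3 and (3/2)*q != 0))
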